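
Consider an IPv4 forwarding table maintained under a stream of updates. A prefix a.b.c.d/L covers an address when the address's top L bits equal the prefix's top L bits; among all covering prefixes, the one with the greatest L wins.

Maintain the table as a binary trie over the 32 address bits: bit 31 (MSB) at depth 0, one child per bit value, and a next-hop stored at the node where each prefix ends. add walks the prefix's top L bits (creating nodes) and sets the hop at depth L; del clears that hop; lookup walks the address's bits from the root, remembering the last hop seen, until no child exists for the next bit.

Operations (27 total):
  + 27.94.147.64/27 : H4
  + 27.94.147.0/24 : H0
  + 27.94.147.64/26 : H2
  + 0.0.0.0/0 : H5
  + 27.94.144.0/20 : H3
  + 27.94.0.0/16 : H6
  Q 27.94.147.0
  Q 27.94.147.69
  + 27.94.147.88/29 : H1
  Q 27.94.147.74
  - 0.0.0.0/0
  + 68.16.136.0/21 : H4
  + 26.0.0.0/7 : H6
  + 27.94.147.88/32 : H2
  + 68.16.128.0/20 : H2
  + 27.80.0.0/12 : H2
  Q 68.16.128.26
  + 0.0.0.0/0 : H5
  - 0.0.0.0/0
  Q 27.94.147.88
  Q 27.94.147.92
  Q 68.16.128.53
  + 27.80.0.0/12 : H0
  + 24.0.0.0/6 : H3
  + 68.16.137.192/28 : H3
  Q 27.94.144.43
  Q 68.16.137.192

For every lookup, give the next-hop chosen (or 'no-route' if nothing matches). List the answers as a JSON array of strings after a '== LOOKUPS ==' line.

Process each operation:
  add 27.94.147.64/27 -> H4 at depth 27
  add 27.94.147.0/24 -> H0 at depth 24
  add 27.94.147.64/26 -> H2 at depth 26
  add 0.0.0.0/0 -> H5 at depth 0
  add 27.94.144.0/20 -> H3 at depth 20
  add 27.94.0.0/16 -> H6 at depth 16
  lookup 27.94.147.0: bits 0001101101011110100100110 walk d0:H5→d1:-→d2:-→d3:-→d4:-→d5:-→d6:-→d7:-→d8:-→d9:-→d10:-→d11:-→d12:-→d13:-→d14:-→d15:-→d16:H6→d17:-→d18:-→d19:-→d20:H3→d21:-→d22:-→d23:-→d24:H0→d25:- -> H0
  lookup 27.94.147.69: bits 000110110101111010010011010 walk d0:H5→d1:-→d2:-→d3:-→d4:-→d5:-→d6:-→d7:-→d8:-→d9:-→d10:-→d11:-→d12:-→d13:-→d14:-→d15:-→d16:H6→d17:-→d18:-→d19:-→d20:H3→d21:-→d22:-→d23:-→d24:H0→d25:-→d26:H2→d27:H4 -> H4
  add 27.94.147.88/29 -> H1 at depth 29
  lookup 27.94.147.74: bits 000110110101111010010011010 walk d0:H5→d1:-→d2:-→d3:-→d4:-→d5:-→d6:-→d7:-→d8:-→d9:-→d10:-→d11:-→d12:-→d13:-→d14:-→d15:-→d16:H6→d17:-→d18:-→d19:-→d20:H3→d21:-→d22:-→d23:-→d24:H0→d25:-→d26:H2→d27:H4 -> H4
  del 0.0.0.0/0 (clear depth 0)
  add 68.16.136.0/21 -> H4 at depth 21
  add 26.0.0.0/7 -> H6 at depth 7
  add 27.94.147.88/32 -> H2 at depth 32
  add 68.16.128.0/20 -> H2 at depth 20
  add 27.80.0.0/12 -> H2 at depth 12
  lookup 68.16.128.26: bits 01000100000100001000 walk d0:-→d1:-→d2:-→d3:-→d4:-→d5:-→d6:-→d7:-→d8:-→d9:-→d10:-→d11:-→d12:-→d13:-→d14:-→d15:-→d16:-→d17:-→d18:-→d19:-→d20:H2 -> H2
  add 0.0.0.0/0 -> H5 at depth 0
  del 0.0.0.0/0 (clear depth 0)
  lookup 27.94.147.88: bits 00011011010111101001001101011000 walk d0:-→d1:-→d2:-→d3:-→d4:-→d5:-→d6:-→d7:H6→d8:-→d9:-→d10:-→d11:-→d12:H2→d13:-→d14:-→d15:-→d16:H6→d17:-→d18:-→d19:-→d20:H3→d21:-→d22:-→d23:-→d24:H0→d25:-→d26:H2→d27:H4→d28:-→d29:H1→d30:-→d31:-→d32:H2 -> H2
  lookup 27.94.147.92: bits 00011011010111101001001101011 walk d0:-→d1:-→d2:-→d3:-→d4:-→d5:-→d6:-→d7:H6→d8:-→d9:-→d10:-→d11:-→d12:H2→d13:-→d14:-→d15:-→d16:H6→d17:-→d18:-→d19:-→d20:H3→d21:-→d22:-→d23:-→d24:H0→d25:-→d26:H2→d27:H4→d28:-→d29:H1 -> H1
  lookup 68.16.128.53: bits 01000100000100001000 walk d0:-→d1:-→d2:-→d3:-→d4:-→d5:-→d6:-→d7:-→d8:-→d9:-→d10:-→d11:-→d12:-→d13:-→d14:-→d15:-→d16:-→d17:-→d18:-→d19:-→d20:H2 -> H2
  add 27.80.0.0/12 -> H0 at depth 12
  add 24.0.0.0/6 -> H3 at depth 6
  add 68.16.137.192/28 -> H3 at depth 28
  lookup 27.94.144.43: bits 0001101101011110100100 walk d0:-→d1:-→d2:-→d3:-→d4:-→d5:-→d6:H3→d7:H6→d8:-→d9:-→d10:-→d11:-→d12:H0→d13:-→d14:-→d15:-→d16:H6→d17:-→d18:-→d19:-→d20:H3→d21:-→d22:- -> H3
  lookup 68.16.137.192: bits 0100010000010000100010011100 walk d0:-→d1:-→d2:-→d3:-→d4:-→d5:-→d6:-→d7:-→d8:-→d9:-→d10:-→d11:-→d12:-→d13:-→d14:-→d15:-→d16:-→d17:-→d18:-→d19:-→d20:H2→d21:H4→d22:-→d23:-→d24:-→d25:-→d26:-→d27:-→d28:H3 -> H3

== LOOKUPS ==
["H0","H4","H4","H2","H2","H1","H2","H3","H3"]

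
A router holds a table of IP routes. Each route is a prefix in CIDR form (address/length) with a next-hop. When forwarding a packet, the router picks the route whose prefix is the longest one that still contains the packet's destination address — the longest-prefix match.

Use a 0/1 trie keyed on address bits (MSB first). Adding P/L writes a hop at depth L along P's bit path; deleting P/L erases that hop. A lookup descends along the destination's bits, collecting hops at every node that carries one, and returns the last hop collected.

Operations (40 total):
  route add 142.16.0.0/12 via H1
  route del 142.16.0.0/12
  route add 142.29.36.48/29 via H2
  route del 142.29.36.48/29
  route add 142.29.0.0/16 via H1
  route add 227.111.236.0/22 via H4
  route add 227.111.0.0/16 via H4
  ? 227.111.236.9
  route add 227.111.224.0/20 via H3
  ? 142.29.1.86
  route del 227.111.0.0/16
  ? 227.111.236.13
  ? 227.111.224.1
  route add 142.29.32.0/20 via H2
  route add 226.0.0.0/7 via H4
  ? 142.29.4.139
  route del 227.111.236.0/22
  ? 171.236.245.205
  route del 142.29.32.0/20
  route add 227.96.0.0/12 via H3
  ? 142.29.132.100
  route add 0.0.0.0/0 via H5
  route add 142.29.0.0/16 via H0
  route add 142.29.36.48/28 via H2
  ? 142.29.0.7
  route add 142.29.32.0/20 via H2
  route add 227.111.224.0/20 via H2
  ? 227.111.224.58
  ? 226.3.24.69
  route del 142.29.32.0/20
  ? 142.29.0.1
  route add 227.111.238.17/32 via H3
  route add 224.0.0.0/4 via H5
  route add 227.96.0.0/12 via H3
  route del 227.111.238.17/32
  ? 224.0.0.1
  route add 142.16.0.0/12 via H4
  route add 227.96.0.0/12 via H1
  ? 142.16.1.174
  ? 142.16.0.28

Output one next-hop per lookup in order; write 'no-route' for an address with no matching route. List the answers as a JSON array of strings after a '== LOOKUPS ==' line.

Trace:
  + 142.16.0.0/12 (H1) depth=12
  - 142.16.0.0/12 clear@12
  + 142.29.36.48/29 (H2) depth=29
  - 142.29.36.48/29 clear@29
  + 142.29.0.0/16 (H1) depth=16
  + 227.111.236.0/22 (H4) depth=22
  + 227.111.0.0/16 (H4) depth=16
  lookup 227.111.236.9: bits 1110001101101111111011 walk d0:-→d1:-→d2:-→d3:-→d4:-→d5:-→d6:-→d7:-→d8:-→d9:-→d10:-→d11:-→d12:-→d13:-→d14:-→d15:-→d16:H4→d17:-→d18:-→d19:-→d20:-→d21:-→d22:H4 -> H4
  + 227.111.224.0/20 (H3) depth=20
  lookup 142.29.1.86: bits 100011100001110100 walk d0:-→d1:-→d2:-→d3:-→d4:-→d5:-→d6:-→d7:-→d8:-→d9:-→d10:-→d11:-→d12:-→d13:-→d14:-→d15:-→d16:H1→d17:-→d18:- -> H1
  - 227.111.0.0/16 clear@16
  lookup 227.111.236.13: bits 1110001101101111111011 walk d0:-→d1:-→d2:-→d3:-→d4:-→d5:-→d6:-→d7:-→d8:-→d9:-→d10:-→d11:-→d12:-→d13:-→d14:-→d15:-→d16:-→d17:-→d18:-→d19:-→d20:H3→d21:-→d22:H4 -> H4
  lookup 227.111.224.1: bits 11100011011011111110 walk d0:-→d1:-→d2:-→d3:-→d4:-→d5:-→d6:-→d7:-→d8:-→d9:-→d10:-→d11:-→d12:-→d13:-→d14:-→d15:-→d16:-→d17:-→d18:-→d19:-→d20:H3 -> H3
  + 142.29.32.0/20 (H2) depth=20
  + 226.0.0.0/7 (H4) depth=7
  lookup 142.29.4.139: bits 100011100001110100 walk d0:-→d1:-→d2:-→d3:-→d4:-→d5:-→d6:-→d7:-→d8:-→d9:-→d10:-→d11:-→d12:-→d13:-→d14:-→d15:-→d16:H1→d17:-→d18:- -> H1
  - 227.111.236.0/22 clear@22
  lookup 171.236.245.205: bits 10 walk d0:-→d1:-→d2:- -> no-route
  - 142.29.32.0/20 clear@20
  + 227.96.0.0/12 (H3) depth=12
  lookup 142.29.132.100: bits 1000111000011101 walk d0:-→d1:-→d2:-→d3:-→d4:-→d5:-→d6:-→d7:-→d8:-→d9:-→d10:-→d11:-→d12:-→d13:-→d14:-→d15:-→d16:H1 -> H1
  + 0.0.0.0/0 (H5) depth=0
  + 142.29.0.0/16 (H0) depth=16
  + 142.29.36.48/28 (H2) depth=28
  lookup 142.29.0.7: bits 100011100001110100 walk d0:H5→d1:-→d2:-→d3:-→d4:-→d5:-→d6:-→d7:-→d8:-→d9:-→d10:-→d11:-→d12:-→d13:-→d14:-→d15:-→d16:H0→d17:-→d18:- -> H0
  + 142.29.32.0/20 (H2) depth=20
  + 227.111.224.0/20 (H2) depth=20
  lookup 227.111.224.58: bits 11100011011011111110 walk d0:H5→d1:-→d2:-→d3:-→d4:-→d5:-→d6:-→d7:H4→d8:-→d9:-→d10:-→d11:-→d12:H3→d13:-→d14:-→d15:-→d16:-→d17:-→d18:-→d19:-→d20:H2 -> H2
  lookup 226.3.24.69: bits 1110001 walk d0:H5→d1:-→d2:-→d3:-→d4:-→d5:-→d6:-→d7:H4 -> H4
  - 142.29.32.0/20 clear@20
  lookup 142.29.0.1: bits 100011100001110100 walk d0:H5→d1:-→d2:-→d3:-→d4:-→d5:-→d6:-→d7:-→d8:-→d9:-→d10:-→d11:-→d12:-→d13:-→d14:-→d15:-→d16:H0→d17:-→d18:- -> H0
  + 227.111.238.17/32 (H3) depth=32
  + 224.0.0.0/4 (H5) depth=4
  + 227.96.0.0/12 (H3) depth=12
  - 227.111.238.17/32 clear@32
  lookup 224.0.0.1: bits 111000 walk d0:H5→d1:-→d2:-→d3:-→d4:H5→d5:-→d6:- -> H5
  + 142.16.0.0/12 (H4) depth=12
  + 227.96.0.0/12 (H1) depth=12
  lookup 142.16.1.174: bits 100011100001 walk d0:H5→d1:-→d2:-→d3:-→d4:-→d5:-→d6:-→d7:-→d8:-→d9:-→d10:-→d11:-→d12:H4 -> H4
  lookup 142.16.0.28: bits 100011100001 walk d0:H5→d1:-→d2:-→d3:-→d4:-→d5:-→d6:-→d7:-→d8:-→d9:-→d10:-→d11:-→d12:H4 -> H4

== LOOKUPS ==
["H4","H1","H4","H3","H1","no-route","H1","H0","H2","H4","H0","H5","H4","H4"]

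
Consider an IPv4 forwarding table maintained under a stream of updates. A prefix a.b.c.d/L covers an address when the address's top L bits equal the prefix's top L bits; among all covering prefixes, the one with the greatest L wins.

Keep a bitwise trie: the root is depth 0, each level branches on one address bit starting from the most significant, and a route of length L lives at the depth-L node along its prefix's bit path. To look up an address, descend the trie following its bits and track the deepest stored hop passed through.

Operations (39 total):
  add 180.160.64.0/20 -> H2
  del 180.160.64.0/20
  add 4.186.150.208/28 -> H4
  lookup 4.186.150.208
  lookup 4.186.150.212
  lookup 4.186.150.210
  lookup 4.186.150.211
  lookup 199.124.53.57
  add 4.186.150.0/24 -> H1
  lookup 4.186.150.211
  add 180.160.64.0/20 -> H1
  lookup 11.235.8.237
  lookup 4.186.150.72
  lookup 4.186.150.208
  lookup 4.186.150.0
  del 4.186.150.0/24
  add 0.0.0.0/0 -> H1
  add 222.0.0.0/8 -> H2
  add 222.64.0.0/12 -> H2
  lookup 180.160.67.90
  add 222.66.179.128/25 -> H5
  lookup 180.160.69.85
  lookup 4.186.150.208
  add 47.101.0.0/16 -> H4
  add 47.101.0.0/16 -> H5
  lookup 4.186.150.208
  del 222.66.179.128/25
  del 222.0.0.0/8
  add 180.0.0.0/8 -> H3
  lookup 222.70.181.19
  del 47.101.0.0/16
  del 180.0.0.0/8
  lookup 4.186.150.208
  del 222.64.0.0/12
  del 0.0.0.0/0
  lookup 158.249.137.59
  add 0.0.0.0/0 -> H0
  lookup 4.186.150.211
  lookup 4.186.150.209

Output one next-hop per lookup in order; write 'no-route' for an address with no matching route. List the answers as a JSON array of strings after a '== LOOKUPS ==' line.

Process each operation:
  + 180.160.64.0/20 (H2) depth=20
  - 180.160.64.0/20 clear@20
  + 4.186.150.208/28 (H4) depth=28
  Q 4.186.150.208: descend 0000010010111010100101101101 ; hops seen [H4] ; pick H4
  Q 4.186.150.212: descend 0000010010111010100101101101 ; hops seen [H4] ; pick H4
  Q 4.186.150.210: descend 0000010010111010100101101101 ; hops seen [H4] ; pick H4
  Q 4.186.150.211: descend 0000010010111010100101101101 ; hops seen [H4] ; pick H4
  Q 199.124.53.57: descend 1 ; hops seen [∅] ; pick no-route
  + 4.186.150.0/24 (H1) depth=24
  Q 4.186.150.211: descend 0000010010111010100101101101 ; hops seen [H1,H4] ; pick H4
  + 180.160.64.0/20 (H1) depth=20
  Q 11.235.8.237: descend 0000 ; hops seen [∅] ; pick no-route
  Q 4.186.150.72: descend 000001001011101010010110 ; hops seen [H1] ; pick H1
  Q 4.186.150.208: descend 0000010010111010100101101101 ; hops seen [H1,H4] ; pick H4
  Q 4.186.150.0: descend 000001001011101010010110 ; hops seen [H1] ; pick H1
  - 4.186.150.0/24 clear@24
  + 0.0.0.0/0 (H1) depth=0
  + 222.0.0.0/8 (H2) depth=8
  + 222.64.0.0/12 (H2) depth=12
  Q 180.160.67.90: descend 10110100101000000100 ; hops seen [H1,H1] ; pick H1
  + 222.66.179.128/25 (H5) depth=25
  Q 180.160.69.85: descend 10110100101000000100 ; hops seen [H1,H1] ; pick H1
  Q 4.186.150.208: descend 0000010010111010100101101101 ; hops seen [H1,H4] ; pick H4
  + 47.101.0.0/16 (H4) depth=16
  + 47.101.0.0/16 (H5) depth=16
  Q 4.186.150.208: descend 0000010010111010100101101101 ; hops seen [H1,H4] ; pick H4
  - 222.66.179.128/25 clear@25
  - 222.0.0.0/8 clear@8
  + 180.0.0.0/8 (H3) depth=8
  Q 222.70.181.19: descend 1101111001000 ; hops seen [H1,H2] ; pick H2
  - 47.101.0.0/16 clear@16
  - 180.0.0.0/8 clear@8
  Q 4.186.150.208: descend 0000010010111010100101101101 ; hops seen [H1,H4] ; pick H4
  - 222.64.0.0/12 clear@12
  - 0.0.0.0/0 clear@0
  Q 158.249.137.59: descend 10 ; hops seen [∅] ; pick no-route
  + 0.0.0.0/0 (H0) depth=0
  Q 4.186.150.211: descend 0000010010111010100101101101 ; hops seen [H0,H4] ; pick H4
  Q 4.186.150.209: descend 0000010010111010100101101101 ; hops seen [H0,H4] ; pick H4

== LOOKUPS ==
["H4","H4","H4","H4","no-route","H4","no-route","H1","H4","H1","H1","H1","H4","H4","H2","H4","no-route","H4","H4"]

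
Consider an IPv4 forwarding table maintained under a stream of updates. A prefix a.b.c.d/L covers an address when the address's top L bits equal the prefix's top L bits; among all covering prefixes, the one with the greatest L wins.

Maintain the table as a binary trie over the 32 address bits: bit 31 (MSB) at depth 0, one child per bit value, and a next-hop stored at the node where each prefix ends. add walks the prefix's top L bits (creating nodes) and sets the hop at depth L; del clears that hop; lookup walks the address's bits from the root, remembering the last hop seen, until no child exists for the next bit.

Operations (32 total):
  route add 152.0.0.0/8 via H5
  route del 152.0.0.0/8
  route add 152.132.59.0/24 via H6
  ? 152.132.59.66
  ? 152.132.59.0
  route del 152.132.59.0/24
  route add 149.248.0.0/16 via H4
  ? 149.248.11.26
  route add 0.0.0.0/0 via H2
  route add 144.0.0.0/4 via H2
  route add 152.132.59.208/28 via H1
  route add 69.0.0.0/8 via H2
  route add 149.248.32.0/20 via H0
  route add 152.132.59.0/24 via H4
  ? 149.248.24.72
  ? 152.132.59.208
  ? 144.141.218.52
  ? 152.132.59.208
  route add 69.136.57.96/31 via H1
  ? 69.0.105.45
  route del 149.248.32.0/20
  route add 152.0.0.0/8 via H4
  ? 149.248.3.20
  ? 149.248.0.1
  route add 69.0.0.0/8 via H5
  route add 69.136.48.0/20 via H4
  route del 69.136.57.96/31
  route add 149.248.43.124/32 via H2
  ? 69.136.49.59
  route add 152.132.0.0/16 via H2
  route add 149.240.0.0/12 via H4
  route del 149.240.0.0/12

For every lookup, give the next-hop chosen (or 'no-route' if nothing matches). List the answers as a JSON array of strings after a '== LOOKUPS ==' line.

Process each operation:
  add 152.0.0.0/8 -> H5 at depth 8
  del 152.0.0.0/8 (clear depth 8)
  add 152.132.59.0/24 -> H6 at depth 24
  ? 152.132.59.66  path d0:-→d1:-→d2:-→d3:-→d4:-→d5:-→d6:-→d7:-→d8:-→d9:-→d10:-→d11:-→d12:-→d13:-→d14:-→d15:-→d16:-→d17:-→d18:-→d19:-→d20:-→d21:-→d22:-→d23:-→d24:H6  best=H6
  ? 152.132.59.0  path d0:-→d1:-→d2:-→d3:-→d4:-→d5:-→d6:-→d7:-→d8:-→d9:-→d10:-→d11:-→d12:-→d13:-→d14:-→d15:-→d16:-→d17:-→d18:-→d19:-→d20:-→d21:-→d22:-→d23:-→d24:H6  best=H6
  del 152.132.59.0/24 (clear depth 24)
  add 149.248.0.0/16 -> H4 at depth 16
  ? 149.248.11.26  path d0:-→d1:-→d2:-→d3:-→d4:-→d5:-→d6:-→d7:-→d8:-→d9:-→d10:-→d11:-→d12:-→d13:-→d14:-→d15:-→d16:H4  best=H4
  add 0.0.0.0/0 -> H2 at depth 0
  add 144.0.0.0/4 -> H2 at depth 4
  add 152.132.59.208/28 -> H1 at depth 28
  add 69.0.0.0/8 -> H2 at depth 8
  add 149.248.32.0/20 -> H0 at depth 20
  add 152.132.59.0/24 -> H4 at depth 24
  ? 149.248.24.72  path d0:H2→d1:-→d2:-→d3:-→d4:H2→d5:-→d6:-→d7:-→d8:-→d9:-→d10:-→d11:-→d12:-→d13:-→d14:-→d15:-→d16:H4→d17:-→d18:-  best=H4
  ? 152.132.59.208  path d0:H2→d1:-→d2:-→d3:-→d4:H2→d5:-→d6:-→d7:-→d8:-→d9:-→d10:-→d11:-→d12:-→d13:-→d14:-→d15:-→d16:-→d17:-→d18:-→d19:-→d20:-→d21:-→d22:-→d23:-→d24:H4→d25:-→d26:-→d27:-→d28:H1  best=H1
  ? 144.141.218.52  path d0:H2→d1:-→d2:-→d3:-→d4:H2→d5:-  best=H2
  ? 152.132.59.208  path d0:H2→d1:-→d2:-→d3:-→d4:H2→d5:-→d6:-→d7:-→d8:-→d9:-→d10:-→d11:-→d12:-→d13:-→d14:-→d15:-→d16:-→d17:-→d18:-→d19:-→d20:-→d21:-→d22:-→d23:-→d24:H4→d25:-→d26:-→d27:-→d28:H1  best=H1
  add 69.136.57.96/31 -> H1 at depth 31
  ? 69.0.105.45  path d0:H2→d1:-→d2:-→d3:-→d4:-→d5:-→d6:-→d7:-→d8:H2  best=H2
  del 149.248.32.0/20 (clear depth 20)
  add 152.0.0.0/8 -> H4 at depth 8
  ? 149.248.3.20  path d0:H2→d1:-→d2:-→d3:-→d4:H2→d5:-→d6:-→d7:-→d8:-→d9:-→d10:-→d11:-→d12:-→d13:-→d14:-→d15:-→d16:H4→d17:-→d18:-  best=H4
  ? 149.248.0.1  path d0:H2→d1:-→d2:-→d3:-→d4:H2→d5:-→d6:-→d7:-→d8:-→d9:-→d10:-→d11:-→d12:-→d13:-→d14:-→d15:-→d16:H4→d17:-→d18:-  best=H4
  add 69.0.0.0/8 -> H5 at depth 8
  add 69.136.48.0/20 -> H4 at depth 20
  del 69.136.57.96/31 (clear depth 31)
  add 149.248.43.124/32 -> H2 at depth 32
  ? 69.136.49.59  path d0:H2→d1:-→d2:-→d3:-→d4:-→d5:-→d6:-→d7:-→d8:H5→d9:-→d10:-→d11:-→d12:-→d13:-→d14:-→d15:-→d16:-→d17:-→d18:-→d19:-→d20:H4  best=H4
  add 152.132.0.0/16 -> H2 at depth 16
  add 149.240.0.0/12 -> H4 at depth 12
  del 149.240.0.0/12 (clear depth 12)

== LOOKUPS ==
["H6","H6","H4","H4","H1","H2","H1","H2","H4","H4","H4"]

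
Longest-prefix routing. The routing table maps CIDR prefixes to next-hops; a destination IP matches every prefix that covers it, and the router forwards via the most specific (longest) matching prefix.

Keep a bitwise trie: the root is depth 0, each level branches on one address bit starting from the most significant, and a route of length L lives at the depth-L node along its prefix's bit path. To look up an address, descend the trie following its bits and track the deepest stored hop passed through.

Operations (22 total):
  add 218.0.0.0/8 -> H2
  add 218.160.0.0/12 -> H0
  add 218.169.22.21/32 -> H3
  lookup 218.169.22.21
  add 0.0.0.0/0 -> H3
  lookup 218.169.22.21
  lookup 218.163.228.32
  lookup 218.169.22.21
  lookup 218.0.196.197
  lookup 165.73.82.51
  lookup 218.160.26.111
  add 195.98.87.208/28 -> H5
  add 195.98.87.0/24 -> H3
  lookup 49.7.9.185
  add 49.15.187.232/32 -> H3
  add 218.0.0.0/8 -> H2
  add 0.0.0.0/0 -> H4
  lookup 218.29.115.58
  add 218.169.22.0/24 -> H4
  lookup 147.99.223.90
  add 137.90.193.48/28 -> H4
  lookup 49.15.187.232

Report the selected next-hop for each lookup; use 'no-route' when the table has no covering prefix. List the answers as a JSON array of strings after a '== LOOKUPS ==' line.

Trace:
  + 218.0.0.0/8 (H2) depth=8
  + 218.160.0.0/12 (H0) depth=12
  + 218.169.22.21/32 (H3) depth=32
  lookup 218.169.22.21: bits 11011010101010010001011000010101 walk d0:-→d1:-→d2:-→d3:-→d4:-→d5:-→d6:-→d7:-→d8:H2→d9:-→d10:-→d11:-→d12:H0→d13:-→d14:-→d15:-→d16:-→d17:-→d18:-→d19:-→d20:-→d21:-→d22:-→d23:-→d24:-→d25:-→d26:-→d27:-→d28:-→d29:-→d30:-→d31:-→d32:H3 -> H3
  + 0.0.0.0/0 (H3) depth=0
  lookup 218.169.22.21: bits 11011010101010010001011000010101 walk d0:H3→d1:-→d2:-→d3:-→d4:-→d5:-→d6:-→d7:-→d8:H2→d9:-→d10:-→d11:-→d12:H0→d13:-→d14:-→d15:-→d16:-→d17:-→d18:-→d19:-→d20:-→d21:-→d22:-→d23:-→d24:-→d25:-→d26:-→d27:-→d28:-→d29:-→d30:-→d31:-→d32:H3 -> H3
  lookup 218.163.228.32: bits 110110101010 walk d0:H3→d1:-→d2:-→d3:-→d4:-→d5:-→d6:-→d7:-→d8:H2→d9:-→d10:-→d11:-→d12:H0 -> H0
  lookup 218.169.22.21: bits 11011010101010010001011000010101 walk d0:H3→d1:-→d2:-→d3:-→d4:-→d5:-→d6:-→d7:-→d8:H2→d9:-→d10:-→d11:-→d12:H0→d13:-→d14:-→d15:-→d16:-→d17:-→d18:-→d19:-→d20:-→d21:-→d22:-→d23:-→d24:-→d25:-→d26:-→d27:-→d28:-→d29:-→d30:-→d31:-→d32:H3 -> H3
  lookup 218.0.196.197: bits 11011010 walk d0:H3→d1:-→d2:-→d3:-→d4:-→d5:-→d6:-→d7:-→d8:H2 -> H2
  lookup 165.73.82.51: bits 1 walk d0:H3→d1:- -> H3
  lookup 218.160.26.111: bits 110110101010 walk d0:H3→d1:-→d2:-→d3:-→d4:-→d5:-→d6:-→d7:-→d8:H2→d9:-→d10:-→d11:-→d12:H0 -> H0
  + 195.98.87.208/28 (H5) depth=28
  + 195.98.87.0/24 (H3) depth=24
  lookup 49.7.9.185: bits ε walk d0:H3 -> H3
  + 49.15.187.232/32 (H3) depth=32
  + 218.0.0.0/8 (H2) depth=8
  + 0.0.0.0/0 (H4) depth=0
  lookup 218.29.115.58: bits 11011010 walk d0:H4→d1:-→d2:-→d3:-→d4:-→d5:-→d6:-→d7:-→d8:H2 -> H2
  + 218.169.22.0/24 (H4) depth=24
  lookup 147.99.223.90: bits 1 walk d0:H4→d1:- -> H4
  + 137.90.193.48/28 (H4) depth=28
  lookup 49.15.187.232: bits 00110001000011111011101111101000 walk d0:H4→d1:-→d2:-→d3:-→d4:-→d5:-→d6:-→d7:-→d8:-→d9:-→d10:-→d11:-→d12:-→d13:-→d14:-→d15:-→d16:-→d17:-→d18:-→d19:-→d20:-→d21:-→d22:-→d23:-→d24:-→d25:-→d26:-→d27:-→d28:-→d29:-→d30:-→d31:-→d32:H3 -> H3

== LOOKUPS ==
["H3","H3","H0","H3","H2","H3","H0","H3","H2","H4","H3"]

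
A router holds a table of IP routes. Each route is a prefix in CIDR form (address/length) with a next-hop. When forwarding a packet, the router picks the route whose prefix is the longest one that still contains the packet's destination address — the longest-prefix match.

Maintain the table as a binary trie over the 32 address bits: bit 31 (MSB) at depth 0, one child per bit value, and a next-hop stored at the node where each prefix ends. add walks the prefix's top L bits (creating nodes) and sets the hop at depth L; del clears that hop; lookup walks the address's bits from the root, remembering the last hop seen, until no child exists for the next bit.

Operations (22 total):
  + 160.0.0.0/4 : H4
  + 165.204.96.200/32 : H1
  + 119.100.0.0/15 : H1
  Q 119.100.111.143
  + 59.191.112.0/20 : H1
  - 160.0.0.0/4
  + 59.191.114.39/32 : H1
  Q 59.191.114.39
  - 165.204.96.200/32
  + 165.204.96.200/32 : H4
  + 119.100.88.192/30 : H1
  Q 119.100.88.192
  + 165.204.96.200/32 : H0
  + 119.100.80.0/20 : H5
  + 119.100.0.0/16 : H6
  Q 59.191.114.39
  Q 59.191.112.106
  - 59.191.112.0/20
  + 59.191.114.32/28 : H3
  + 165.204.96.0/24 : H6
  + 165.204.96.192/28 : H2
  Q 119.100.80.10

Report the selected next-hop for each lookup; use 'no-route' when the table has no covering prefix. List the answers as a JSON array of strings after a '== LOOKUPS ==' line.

Apply in order:
  + 160.0.0.0/4 (H4) depth=4
  + 165.204.96.200/32 (H1) depth=32
  + 119.100.0.0/15 (H1) depth=15
  lookup 119.100.111.143: bits 011101110110010 walk d0:-→d1:-→d2:-→d3:-→d4:-→d5:-→d6:-→d7:-→d8:-→d9:-→d10:-→d11:-→d12:-→d13:-→d14:-→d15:H1 -> H1
  + 59.191.112.0/20 (H1) depth=20
  - 160.0.0.0/4 clear@4
  + 59.191.114.39/32 (H1) depth=32
  lookup 59.191.114.39: bits 00111011101111110111001000100111 walk d0:-→d1:-→d2:-→d3:-→d4:-→d5:-→d6:-→d7:-→d8:-→d9:-→d10:-→d11:-→d12:-→d13:-→d14:-→d15:-→d16:-→d17:-→d18:-→d19:-→d20:H1→d21:-→d22:-→d23:-→d24:-→d25:-→d26:-→d27:-→d28:-→d29:-→d30:-→d31:-→d32:H1 -> H1
  - 165.204.96.200/32 clear@32
  + 165.204.96.200/32 (H4) depth=32
  + 119.100.88.192/30 (H1) depth=30
  lookup 119.100.88.192: bits 011101110110010001011000110000 walk d0:-→d1:-→d2:-→d3:-→d4:-→d5:-→d6:-→d7:-→d8:-→d9:-→d10:-→d11:-→d12:-→d13:-→d14:-→d15:H1→d16:-→d17:-→d18:-→d19:-→d20:-→d21:-→d22:-→d23:-→d24:-→d25:-→d26:-→d27:-→d28:-→d29:-→d30:H1 -> H1
  + 165.204.96.200/32 (H0) depth=32
  + 119.100.80.0/20 (H5) depth=20
  + 119.100.0.0/16 (H6) depth=16
  lookup 59.191.114.39: bits 00111011101111110111001000100111 walk d0:-→d1:-→d2:-→d3:-→d4:-→d5:-→d6:-→d7:-→d8:-→d9:-→d10:-→d11:-→d12:-→d13:-→d14:-→d15:-→d16:-→d17:-→d18:-→d19:-→d20:H1→d21:-→d22:-→d23:-→d24:-→d25:-→d26:-→d27:-→d28:-→d29:-→d30:-→d31:-→d32:H1 -> H1
  lookup 59.191.112.106: bits 0011101110111111011100 walk d0:-→d1:-→d2:-→d3:-→d4:-→d5:-→d6:-→d7:-→d8:-→d9:-→d10:-→d11:-→d12:-→d13:-→d14:-→d15:-→d16:-→d17:-→d18:-→d19:-→d20:H1→d21:-→d22:- -> H1
  - 59.191.112.0/20 clear@20
  + 59.191.114.32/28 (H3) depth=28
  + 165.204.96.0/24 (H6) depth=24
  + 165.204.96.192/28 (H2) depth=28
  lookup 119.100.80.10: bits 01110111011001000101 walk d0:-→d1:-→d2:-→d3:-→d4:-→d5:-→d6:-→d7:-→d8:-→d9:-→d10:-→d11:-→d12:-→d13:-→d14:-→d15:H1→d16:H6→d17:-→d18:-→d19:-→d20:H5 -> H5

== LOOKUPS ==
["H1","H1","H1","H1","H1","H5"]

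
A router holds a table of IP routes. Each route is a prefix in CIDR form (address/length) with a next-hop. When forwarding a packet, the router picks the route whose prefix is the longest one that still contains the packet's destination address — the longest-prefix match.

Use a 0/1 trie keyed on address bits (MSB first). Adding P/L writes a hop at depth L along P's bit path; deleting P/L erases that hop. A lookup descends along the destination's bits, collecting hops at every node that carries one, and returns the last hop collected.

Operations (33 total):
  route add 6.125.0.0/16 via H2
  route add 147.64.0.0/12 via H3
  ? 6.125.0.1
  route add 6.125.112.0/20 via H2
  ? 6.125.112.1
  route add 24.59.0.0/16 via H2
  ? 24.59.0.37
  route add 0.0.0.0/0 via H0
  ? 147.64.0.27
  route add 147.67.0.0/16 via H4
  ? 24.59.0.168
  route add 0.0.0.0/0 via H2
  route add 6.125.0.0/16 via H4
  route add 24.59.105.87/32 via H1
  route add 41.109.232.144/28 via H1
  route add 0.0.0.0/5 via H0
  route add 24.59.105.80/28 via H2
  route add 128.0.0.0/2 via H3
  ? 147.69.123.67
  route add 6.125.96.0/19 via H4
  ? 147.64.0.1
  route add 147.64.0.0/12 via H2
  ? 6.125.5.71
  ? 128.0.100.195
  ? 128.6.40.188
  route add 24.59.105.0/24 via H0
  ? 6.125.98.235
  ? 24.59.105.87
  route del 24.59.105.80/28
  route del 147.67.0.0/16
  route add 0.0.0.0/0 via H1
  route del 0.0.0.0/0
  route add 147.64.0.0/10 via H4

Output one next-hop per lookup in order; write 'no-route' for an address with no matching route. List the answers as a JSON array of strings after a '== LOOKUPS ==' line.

Apply in order:
  add 6.125.0.0/16 -> H2 at depth 16
  add 147.64.0.0/12 -> H3 at depth 12
  ? 6.125.0.1  path d0:-→d1:-→d2:-→d3:-→d4:-→d5:-→d6:-→d7:-→d8:-→d9:-→d10:-→d11:-→d12:-→d13:-→d14:-→d15:-→d16:H2  best=H2
  add 6.125.112.0/20 -> H2 at depth 20
  ? 6.125.112.1  path d0:-→d1:-→d2:-→d3:-→d4:-→d5:-→d6:-→d7:-→d8:-→d9:-→d10:-→d11:-→d12:-→d13:-→d14:-→d15:-→d16:H2→d17:-→d18:-→d19:-→d20:H2  best=H2
  add 24.59.0.0/16 -> H2 at depth 16
  ? 24.59.0.37  path d0:-→d1:-→d2:-→d3:-→d4:-→d5:-→d6:-→d7:-→d8:-→d9:-→d10:-→d11:-→d12:-→d13:-→d14:-→d15:-→d16:H2  best=H2
  add 0.0.0.0/0 -> H0 at depth 0
  ? 147.64.0.27  path d0:H0→d1:-→d2:-→d3:-→d4:-→d5:-→d6:-→d7:-→d8:-→d9:-→d10:-→d11:-→d12:H3  best=H3
  add 147.67.0.0/16 -> H4 at depth 16
  ? 24.59.0.168  path d0:H0→d1:-→d2:-→d3:-→d4:-→d5:-→d6:-→d7:-→d8:-→d9:-→d10:-→d11:-→d12:-→d13:-→d14:-→d15:-→d16:H2  best=H2
  add 0.0.0.0/0 -> H2 at depth 0
  add 6.125.0.0/16 -> H4 at depth 16
  add 24.59.105.87/32 -> H1 at depth 32
  add 41.109.232.144/28 -> H1 at depth 28
  add 0.0.0.0/5 -> H0 at depth 5
  add 24.59.105.80/28 -> H2 at depth 28
  add 128.0.0.0/2 -> H3 at depth 2
  ? 147.69.123.67  path d0:H2→d1:-→d2:H3→d3:-→d4:-→d5:-→d6:-→d7:-→d8:-→d9:-→d10:-→d11:-→d12:H3→d13:-  best=H3
  add 6.125.96.0/19 -> H4 at depth 19
  ? 147.64.0.1  path d0:H2→d1:-→d2:H3→d3:-→d4:-→d5:-→d6:-→d7:-→d8:-→d9:-→d10:-→d11:-→d12:H3→d13:-→d14:-  best=H3
  add 147.64.0.0/12 -> H2 at depth 12
  ? 6.125.5.71  path d0:H2→d1:-→d2:-→d3:-→d4:-→d5:H0→d6:-→d7:-→d8:-→d9:-→d10:-→d11:-→d12:-→d13:-→d14:-→d15:-→d16:H4→d17:-  best=H4
  ? 128.0.100.195  path d0:H2→d1:-→d2:H3→d3:-  best=H3
  ? 128.6.40.188  path d0:H2→d1:-→d2:H3→d3:-  best=H3
  add 24.59.105.0/24 -> H0 at depth 24
  ? 6.125.98.235  path d0:H2→d1:-→d2:-→d3:-→d4:-→d5:H0→d6:-→d7:-→d8:-→d9:-→d10:-→d11:-→d12:-→d13:-→d14:-→d15:-→d16:H4→d17:-→d18:-→d19:H4  best=H4
  ? 24.59.105.87  path d0:H2→d1:-→d2:-→d3:-→d4:-→d5:-→d6:-→d7:-→d8:-→d9:-→d10:-→d11:-→d12:-→d13:-→d14:-→d15:-→d16:H2→d17:-→d18:-→d19:-→d20:-→d21:-→d22:-→d23:-→d24:H0→d25:-→d26:-→d27:-→d28:H2→d29:-→d30:-→d31:-→d32:H1  best=H1
  - 24.59.105.80/28 clear@28
  - 147.67.0.0/16 clear@16
  add 0.0.0.0/0 -> H1 at depth 0
  - 0.0.0.0/0 clear@0
  add 147.64.0.0/10 -> H4 at depth 10

== LOOKUPS ==
["H2","H2","H2","H3","H2","H3","H3","H4","H3","H3","H4","H1"]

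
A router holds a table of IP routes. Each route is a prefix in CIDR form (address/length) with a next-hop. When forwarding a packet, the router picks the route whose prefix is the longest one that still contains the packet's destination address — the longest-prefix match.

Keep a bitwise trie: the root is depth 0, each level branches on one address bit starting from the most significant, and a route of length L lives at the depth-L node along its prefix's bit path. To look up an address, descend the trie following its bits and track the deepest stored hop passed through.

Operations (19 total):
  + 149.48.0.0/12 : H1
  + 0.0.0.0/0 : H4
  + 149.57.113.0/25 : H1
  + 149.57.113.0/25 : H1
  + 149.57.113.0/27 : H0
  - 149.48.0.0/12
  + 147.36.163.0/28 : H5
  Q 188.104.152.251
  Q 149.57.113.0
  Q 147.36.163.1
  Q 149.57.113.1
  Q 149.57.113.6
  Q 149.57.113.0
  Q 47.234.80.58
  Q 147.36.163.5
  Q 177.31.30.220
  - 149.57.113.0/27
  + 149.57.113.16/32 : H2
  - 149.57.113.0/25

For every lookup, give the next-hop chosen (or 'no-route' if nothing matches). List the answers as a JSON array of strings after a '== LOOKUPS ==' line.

Trace:
  + 149.48.0.0/12 (H1) depth=12
  + 0.0.0.0/0 (H4) depth=0
  + 149.57.113.0/25 (H1) depth=25
  + 149.57.113.0/25 (H1) depth=25
  + 149.57.113.0/27 (H0) depth=27
  - 149.48.0.0/12 clear@12
  + 147.36.163.0/28 (H5) depth=28
  ? 188.104.152.251  path d0:H4→d1:-→d2:-  best=H4
  ? 149.57.113.0  path d0:H4→d1:-→d2:-→d3:-→d4:-→d5:-→d6:-→d7:-→d8:-→d9:-→d10:-→d11:-→d12:-→d13:-→d14:-→d15:-→d16:-→d17:-→d18:-→d19:-→d20:-→d21:-→d22:-→d23:-→d24:-→d25:H1→d26:-→d27:H0  best=H0
  ? 147.36.163.1  path d0:H4→d1:-→d2:-→d3:-→d4:-→d5:-→d6:-→d7:-→d8:-→d9:-→d10:-→d11:-→d12:-→d13:-→d14:-→d15:-→d16:-→d17:-→d18:-→d19:-→d20:-→d21:-→d22:-→d23:-→d24:-→d25:-→d26:-→d27:-→d28:H5  best=H5
  ? 149.57.113.1  path d0:H4→d1:-→d2:-→d3:-→d4:-→d5:-→d6:-→d7:-→d8:-→d9:-→d10:-→d11:-→d12:-→d13:-→d14:-→d15:-→d16:-→d17:-→d18:-→d19:-→d20:-→d21:-→d22:-→d23:-→d24:-→d25:H1→d26:-→d27:H0  best=H0
  ? 149.57.113.6  path d0:H4→d1:-→d2:-→d3:-→d4:-→d5:-→d6:-→d7:-→d8:-→d9:-→d10:-→d11:-→d12:-→d13:-→d14:-→d15:-→d16:-→d17:-→d18:-→d19:-→d20:-→d21:-→d22:-→d23:-→d24:-→d25:H1→d26:-→d27:H0  best=H0
  ? 149.57.113.0  path d0:H4→d1:-→d2:-→d3:-→d4:-→d5:-→d6:-→d7:-→d8:-→d9:-→d10:-→d11:-→d12:-→d13:-→d14:-→d15:-→d16:-→d17:-→d18:-→d19:-→d20:-→d21:-→d22:-→d23:-→d24:-→d25:H1→d26:-→d27:H0  best=H0
  ? 47.234.80.58  path d0:H4  best=H4
  ? 147.36.163.5  path d0:H4→d1:-→d2:-→d3:-→d4:-→d5:-→d6:-→d7:-→d8:-→d9:-→d10:-→d11:-→d12:-→d13:-→d14:-→d15:-→d16:-→d17:-→d18:-→d19:-→d20:-→d21:-→d22:-→d23:-→d24:-→d25:-→d26:-→d27:-→d28:H5  best=H5
  ? 177.31.30.220  path d0:H4→d1:-→d2:-  best=H4
  - 149.57.113.0/27 clear@27
  + 149.57.113.16/32 (H2) depth=32
  - 149.57.113.0/25 clear@25

== LOOKUPS ==
["H4","H0","H5","H0","H0","H0","H4","H5","H4"]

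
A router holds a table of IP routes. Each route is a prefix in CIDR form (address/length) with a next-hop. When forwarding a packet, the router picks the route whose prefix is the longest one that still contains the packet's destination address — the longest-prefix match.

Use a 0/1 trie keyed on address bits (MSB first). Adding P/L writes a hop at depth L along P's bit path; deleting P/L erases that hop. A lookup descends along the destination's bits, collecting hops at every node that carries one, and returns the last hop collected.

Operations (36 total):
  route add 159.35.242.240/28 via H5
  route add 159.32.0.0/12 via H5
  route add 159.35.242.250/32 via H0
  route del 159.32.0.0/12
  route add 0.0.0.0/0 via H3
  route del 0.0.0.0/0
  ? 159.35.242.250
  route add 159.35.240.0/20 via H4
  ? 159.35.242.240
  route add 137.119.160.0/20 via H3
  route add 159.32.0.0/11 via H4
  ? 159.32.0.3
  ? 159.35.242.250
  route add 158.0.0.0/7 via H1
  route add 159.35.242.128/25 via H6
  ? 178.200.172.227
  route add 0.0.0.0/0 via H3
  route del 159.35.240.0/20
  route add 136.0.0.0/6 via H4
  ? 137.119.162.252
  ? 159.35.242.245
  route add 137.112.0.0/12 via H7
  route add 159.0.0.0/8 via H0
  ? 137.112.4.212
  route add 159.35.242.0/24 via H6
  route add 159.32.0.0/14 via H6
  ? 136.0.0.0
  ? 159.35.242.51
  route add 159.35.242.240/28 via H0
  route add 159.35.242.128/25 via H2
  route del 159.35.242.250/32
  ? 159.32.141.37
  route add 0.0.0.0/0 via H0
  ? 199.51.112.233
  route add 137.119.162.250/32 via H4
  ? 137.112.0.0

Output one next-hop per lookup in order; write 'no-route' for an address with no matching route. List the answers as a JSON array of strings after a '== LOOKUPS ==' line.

Process each operation:
  + 159.35.242.240/28 (H5) depth=28
  + 159.32.0.0/12 (H5) depth=12
  + 159.35.242.250/32 (H0) depth=32
  del 159.32.0.0/12 (clear depth 12)
  + 0.0.0.0/0 (H3) depth=0
  del 0.0.0.0/0 (clear depth 0)
  ? 159.35.242.250  path d0:-→d1:-→d2:-→d3:-→d4:-→d5:-→d6:-→d7:-→d8:-→d9:-→d10:-→d11:-→d12:-→d13:-→d14:-→d15:-→d16:-→d17:-→d18:-→d19:-→d20:-→d21:-→d22:-→d23:-→d24:-→d25:-→d26:-→d27:-→d28:H5→d29:-→d30:-→d31:-→d32:H0  best=H0
  + 159.35.240.0/20 (H4) depth=20
  ? 159.35.242.240  path d0:-→d1:-→d2:-→d3:-→d4:-→d5:-→d6:-→d7:-→d8:-→d9:-→d10:-→d11:-→d12:-→d13:-→d14:-→d15:-→d16:-→d17:-→d18:-→d19:-→d20:H4→d21:-→d22:-→d23:-→d24:-→d25:-→d26:-→d27:-→d28:H5  best=H5
  + 137.119.160.0/20 (H3) depth=20
  + 159.32.0.0/11 (H4) depth=11
  ? 159.32.0.3  path d0:-→d1:-→d2:-→d3:-→d4:-→d5:-→d6:-→d7:-→d8:-→d9:-→d10:-→d11:H4→d12:-→d13:-→d14:-  best=H4
  ? 159.35.242.250  path d0:-→d1:-→d2:-→d3:-→d4:-→d5:-→d6:-→d7:-→d8:-→d9:-→d10:-→d11:H4→d12:-→d13:-→d14:-→d15:-→d16:-→d17:-→d18:-→d19:-→d20:H4→d21:-→d22:-→d23:-→d24:-→d25:-→d26:-→d27:-→d28:H5→d29:-→d30:-→d31:-→d32:H0  best=H0
  + 158.0.0.0/7 (H1) depth=7
  + 159.35.242.128/25 (H6) depth=25
  ? 178.200.172.227  path d0:-→d1:-→d2:-  best=no-route
  + 0.0.0.0/0 (H3) depth=0
  del 159.35.240.0/20 (clear depth 20)
  + 136.0.0.0/6 (H4) depth=6
  ? 137.119.162.252  path d0:H3→d1:-→d2:-→d3:-→d4:-→d5:-→d6:H4→d7:-→d8:-→d9:-→d10:-→d11:-→d12:-→d13:-→d14:-→d15:-→d16:-→d17:-→d18:-→d19:-→d20:H3  best=H3
  ? 159.35.242.245  path d0:H3→d1:-→d2:-→d3:-→d4:-→d5:-→d6:-→d7:H1→d8:-→d9:-→d10:-→d11:H4→d12:-→d13:-→d14:-→d15:-→d16:-→d17:-→d18:-→d19:-→d20:-→d21:-→d22:-→d23:-→d24:-→d25:H6→d26:-→d27:-→d28:H5  best=H5
  + 137.112.0.0/12 (H7) depth=12
  + 159.0.0.0/8 (H0) depth=8
  ? 137.112.4.212  path d0:H3→d1:-→d2:-→d3:-→d4:-→d5:-→d6:H4→d7:-→d8:-→d9:-→d10:-→d11:-→d12:H7→d13:-  best=H7
  + 159.35.242.0/24 (H6) depth=24
  + 159.32.0.0/14 (H6) depth=14
  ? 136.0.0.0  path d0:H3→d1:-→d2:-→d3:-→d4:-→d5:-→d6:H4→d7:-  best=H4
  ? 159.35.242.51  path d0:H3→d1:-→d2:-→d3:-→d4:-→d5:-→d6:-→d7:H1→d8:H0→d9:-→d10:-→d11:H4→d12:-→d13:-→d14:H6→d15:-→d16:-→d17:-→d18:-→d19:-→d20:-→d21:-→d22:-→d23:-→d24:H6  best=H6
  + 159.35.242.240/28 (H0) depth=28
  + 159.35.242.128/25 (H2) depth=25
  del 159.35.242.250/32 (clear depth 32)
  ? 159.32.141.37  path d0:H3→d1:-→d2:-→d3:-→d4:-→d5:-→d6:-→d7:H1→d8:H0→d9:-→d10:-→d11:H4→d12:-→d13:-→d14:H6  best=H6
  + 0.0.0.0/0 (H0) depth=0
  ? 199.51.112.233  path d0:H0→d1:-  best=H0
  + 137.119.162.250/32 (H4) depth=32
  ? 137.112.0.0  path d0:H0→d1:-→d2:-→d3:-→d4:-→d5:-→d6:H4→d7:-→d8:-→d9:-→d10:-→d11:-→d12:H7→d13:-  best=H7

== LOOKUPS ==
["H0","H5","H4","H0","no-route","H3","H5","H7","H4","H6","H6","H0","H7"]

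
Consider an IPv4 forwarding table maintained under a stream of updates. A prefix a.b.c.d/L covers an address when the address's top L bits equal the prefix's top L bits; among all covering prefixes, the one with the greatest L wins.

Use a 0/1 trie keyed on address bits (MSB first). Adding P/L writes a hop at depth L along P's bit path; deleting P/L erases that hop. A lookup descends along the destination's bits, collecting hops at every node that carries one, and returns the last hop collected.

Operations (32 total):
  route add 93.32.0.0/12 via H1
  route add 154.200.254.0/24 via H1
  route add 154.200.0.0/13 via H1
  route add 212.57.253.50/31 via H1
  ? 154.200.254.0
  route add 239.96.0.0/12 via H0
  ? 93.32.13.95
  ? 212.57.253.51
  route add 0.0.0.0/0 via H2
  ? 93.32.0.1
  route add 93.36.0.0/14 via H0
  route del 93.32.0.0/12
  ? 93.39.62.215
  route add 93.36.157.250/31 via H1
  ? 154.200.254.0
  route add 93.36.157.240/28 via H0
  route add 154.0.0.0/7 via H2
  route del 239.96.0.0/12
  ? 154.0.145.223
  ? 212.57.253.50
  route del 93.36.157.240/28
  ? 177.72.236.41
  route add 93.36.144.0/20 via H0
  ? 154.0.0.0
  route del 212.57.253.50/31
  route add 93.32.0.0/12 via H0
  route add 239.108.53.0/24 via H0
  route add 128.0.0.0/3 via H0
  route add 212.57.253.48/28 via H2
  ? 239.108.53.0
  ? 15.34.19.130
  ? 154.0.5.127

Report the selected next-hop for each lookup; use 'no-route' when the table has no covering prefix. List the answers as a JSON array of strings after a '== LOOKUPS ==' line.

Apply in order:
  add 93.32.0.0/12 -> H1 at depth 12
  add 154.200.254.0/24 -> H1 at depth 24
  add 154.200.0.0/13 -> H1 at depth 13
  add 212.57.253.50/31 -> H1 at depth 31
  ? 154.200.254.0  path d0:-→d1:-→d2:-→d3:-→d4:-→d5:-→d6:-→d7:-→d8:-→d9:-→d10:-→d11:-→d12:-→d13:H1→d14:-→d15:-→d16:-→d17:-→d18:-→d19:-→d20:-→d21:-→d22:-→d23:-→d24:H1  best=H1
  add 239.96.0.0/12 -> H0 at depth 12
  ? 93.32.13.95  path d0:-→d1:-→d2:-→d3:-→d4:-→d5:-→d6:-→d7:-→d8:-→d9:-→d10:-→d11:-→d12:H1  best=H1
  ? 212.57.253.51  path d0:-→d1:-→d2:-→d3:-→d4:-→d5:-→d6:-→d7:-→d8:-→d9:-→d10:-→d11:-→d12:-→d13:-→d14:-→d15:-→d16:-→d17:-→d18:-→d19:-→d20:-→d21:-→d22:-→d23:-→d24:-→d25:-→d26:-→d27:-→d28:-→d29:-→d30:-→d31:H1  best=H1
  add 0.0.0.0/0 -> H2 at depth 0
  ? 93.32.0.1  path d0:H2→d1:-→d2:-→d3:-→d4:-→d5:-→d6:-→d7:-→d8:-→d9:-→d10:-→d11:-→d12:H1  best=H1
  add 93.36.0.0/14 -> H0 at depth 14
  del 93.32.0.0/12 (clear depth 12)
  ? 93.39.62.215  path d0:H2→d1:-→d2:-→d3:-→d4:-→d5:-→d6:-→d7:-→d8:-→d9:-→d10:-→d11:-→d12:-→d13:-→d14:H0  best=H0
  add 93.36.157.250/31 -> H1 at depth 31
  ? 154.200.254.0  path d0:H2→d1:-→d2:-→d3:-→d4:-→d5:-→d6:-→d7:-→d8:-→d9:-→d10:-→d11:-→d12:-→d13:H1→d14:-→d15:-→d16:-→d17:-→d18:-→d19:-→d20:-→d21:-→d22:-→d23:-→d24:H1  best=H1
  add 93.36.157.240/28 -> H0 at depth 28
  add 154.0.0.0/7 -> H2 at depth 7
  del 239.96.0.0/12 (clear depth 12)
  ? 154.0.145.223  path d0:H2→d1:-→d2:-→d3:-→d4:-→d5:-→d6:-→d7:H2→d8:-  best=H2
  ? 212.57.253.50  path d0:H2→d1:-→d2:-→d3:-→d4:-→d5:-→d6:-→d7:-→d8:-→d9:-→d10:-→d11:-→d12:-→d13:-→d14:-→d15:-→d16:-→d17:-→d18:-→d19:-→d20:-→d21:-→d22:-→d23:-→d24:-→d25:-→d26:-→d27:-→d28:-→d29:-→d30:-→d31:H1  best=H1
  del 93.36.157.240/28 (clear depth 28)
  ? 177.72.236.41  path d0:H2→d1:-→d2:-  best=H2
  add 93.36.144.0/20 -> H0 at depth 20
  ? 154.0.0.0  path d0:H2→d1:-→d2:-→d3:-→d4:-→d5:-→d6:-→d7:H2→d8:-  best=H2
  del 212.57.253.50/31 (clear depth 31)
  add 93.32.0.0/12 -> H0 at depth 12
  add 239.108.53.0/24 -> H0 at depth 24
  add 128.0.0.0/3 -> H0 at depth 3
  add 212.57.253.48/28 -> H2 at depth 28
  ? 239.108.53.0  path d0:H2→d1:-→d2:-→d3:-→d4:-→d5:-→d6:-→d7:-→d8:-→d9:-→d10:-→d11:-→d12:-→d13:-→d14:-→d15:-→d16:-→d17:-→d18:-→d19:-→d20:-→d21:-→d22:-→d23:-→d24:H0  best=H0
  ? 15.34.19.130  path d0:H2→d1:-  best=H2
  ? 154.0.5.127  path d0:H2→d1:-→d2:-→d3:H0→d4:-→d5:-→d6:-→d7:H2→d8:-  best=H2

== LOOKUPS ==
["H1","H1","H1","H1","H0","H1","H2","H1","H2","H2","H0","H2","H2"]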